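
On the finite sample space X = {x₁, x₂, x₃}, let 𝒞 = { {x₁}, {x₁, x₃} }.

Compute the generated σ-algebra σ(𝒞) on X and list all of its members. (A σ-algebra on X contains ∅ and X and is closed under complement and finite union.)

|σ(𝒞)| = 8.  σ(𝒞) = { {}, {x₁}, {x₂}, {x₃}, {x₁, x₂}, {x₁, x₃}, {x₂, x₃}, X }

Trace:
Start: 𝒞 ∪ {∅, X} = { {}, {x₁}, {x₁, x₃}, X }.
Pass 1: 2 new —
  {x₂}  = ᶜ of {x₁, x₃}
  {x₂, x₃}  = ᶜ of {x₁}
  [6 total]
Pass 2. New:
  {x₁, x₂}  = {x₂} ∪ {x₁}
  [7 total]
Pass 3: +1 →
  {x₃}  = ᶜ of {x₁, x₂}
  [8 total]
Pass 4: no new sets; the family is a σ-algebra.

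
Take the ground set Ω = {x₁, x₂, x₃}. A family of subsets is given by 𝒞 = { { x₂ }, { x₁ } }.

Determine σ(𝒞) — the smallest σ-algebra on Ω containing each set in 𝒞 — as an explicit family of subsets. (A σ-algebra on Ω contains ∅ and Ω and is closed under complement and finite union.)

Begin from { {  }, { x₁ }, { x₂ }, Ω } (that is, 𝒞 plus ∅ and Ω).
Iteration 1 (3 new):
  { x₁, x₂ }  = { x₂ } ∪ { x₁ }
  { x₁, x₃ }  = complement { x₂ }
  { x₂, x₃ }  = complement { x₁ }
  (now 7)
Iteration 2: +1 →
  { x₃ }  = complement { x₁, x₂ }
  (now 8)
Iteration 3 adds nothing — fixpoint reached.

σ(𝒞) = { {  }, { x₁ }, { x₂ }, { x₃ }, { x₁, x₂ }, { x₁, x₃ }, { x₂, x₃ }, Ω }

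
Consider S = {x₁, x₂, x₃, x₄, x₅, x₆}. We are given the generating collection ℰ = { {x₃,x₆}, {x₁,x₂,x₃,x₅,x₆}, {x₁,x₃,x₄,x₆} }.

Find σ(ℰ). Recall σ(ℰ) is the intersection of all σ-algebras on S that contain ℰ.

|σ(ℰ)| = 16.  σ(ℰ) = { ∅, {x₁}, {x₄}, {x₁,x₄}, {x₂,x₅}, {x₃,x₆}, {x₁,x₂,x₅}, {x₁,x₃,x₆}, {x₂,x₄,x₅}, {x₃,x₄,x₆}, {x₁,x₂,x₄,x₅}, {x₁,x₃,x₄,x₆}, {x₂,x₃,x₅,x₆}, {x₁,x₂,x₃,x₅,x₆}, {x₂,x₃,x₄,x₅,x₆}, S }

Derivation:
Initial family (5 sets): { ∅, {x₃,x₆}, {x₁,x₃,x₄,x₆}, {x₁,x₂,x₃,x₅,x₆}, S }.
Round 1 (3 new):
  {x₄}  = S∖{x₁,x₂,x₃,x₅,x₆}
  {x₂,x₅}  = S∖{x₁,x₃,x₄,x₆}
  {x₁,x₂,x₄,x₅}  = S∖{x₃,x₆}
  |family| = 8
Round 2 (3 new):
  {x₂,x₄,x₅}  = {x₄} ∪ {x₂,x₅}
  {x₃,x₄,x₆}  = {x₄} ∪ {x₃,x₆}
  {x₂,x₃,x₅,x₆}  = {x₂,x₅} ∪ {x₃,x₆}
  |family| = 11
Round 3 (4 new):
  {x₁,x₄}  = S∖{x₂,x₃,x₅,x₆}
  {x₁,x₂,x₅}  = S∖{x₃,x₄,x₆}
  {x₁,x₃,x₆}  = S∖{x₂,x₄,x₅}
  {x₂,x₃,x₄,x₅,x₆}  = {x₂,x₅} ∪ {x₃,x₄,x₆}
  |family| = 15
Round 4 adds 1:
  {x₁}  = S∖{x₂,x₃,x₄,x₅,x₆}
  |family| = 16
Round 5: closed — nothing new.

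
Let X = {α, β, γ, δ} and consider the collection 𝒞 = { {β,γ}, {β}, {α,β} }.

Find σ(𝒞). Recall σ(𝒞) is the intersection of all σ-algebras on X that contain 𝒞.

|σ(𝒞)| = 16.  σ(𝒞) = { ∅, {α}, {β}, {γ}, {δ}, {α,β}, {α,γ}, {α,δ}, {β,γ}, {β,δ}, {γ,δ}, {α,β,γ}, {α,β,δ}, {α,γ,δ}, {β,γ,δ}, X }

Check:
Seed the family with 𝒞 together with ∅ and X: { ∅, {β}, {α,β}, {β,γ}, X }.
Step 1 adds 4:
  {α,δ}  = {β,γ}ᶜ
  {γ,δ}  = {α,β}ᶜ
  {α,β,γ}  = {β,γ} ∪ {α,β}
  {α,γ,δ}  = {β}ᶜ
  (now 9)
Step 2: +3 →
  {δ}  = {α,β,γ}ᶜ
  {α,β,δ}  = {α,β} ∪ {α,δ}
  {β,γ,δ}  = {γ,δ} ∪ {β}
  (now 12)
Step 3 adds 3:
  {α}  = {β,γ,δ}ᶜ
  {γ}  = {α,β,δ}ᶜ
  {β,δ}  = {δ} ∪ {β}
  (now 15)
Step 4: +1 →
  {α,γ}  = {β,δ}ᶜ
  (now 16)
Step 5: already closed under ᶜ and ∪.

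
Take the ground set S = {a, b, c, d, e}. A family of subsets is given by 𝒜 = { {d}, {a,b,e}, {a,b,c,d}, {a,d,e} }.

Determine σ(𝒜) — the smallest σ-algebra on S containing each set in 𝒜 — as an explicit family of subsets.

Start: 𝒜 ∪ {∅, S} = { {}, {d}, {a,b,e}, {a,d,e}, {a,b,c,d}, S }.
Pass 1 (5 new):
  {e}  = S∖{a,b,c,d}
  {b,c}  = S∖{a,d,e}
  {c,d}  = S∖{a,b,e}
  {a,b,c,e}  = S∖{d}
  {a,b,d,e}  = {a,d,e} ∪ {a,b,e}
  [11 total]
Pass 2: 6 new —
  {c}  = S∖{a,b,d,e}
  {d,e}  = {e} ∪ {d}
  {b,c,d}  = {c,d} ∪ {b,c}
  {b,c,e}  = {e} ∪ {b,c}
  {c,d,e}  = {c,d} ∪ {e}
  {a,c,d,e}  = {a,d,e} ∪ {c,d}
  [17 total]
Pass 3 adds 7:
  {b}  = S∖{a,c,d,e}
  {a,b}  = S∖{c,d,e}
  {a,d}  = S∖{b,c,e}
  {a,e}  = S∖{b,c,d}
  {c,e}  = {c} ∪ {e}
  {a,b,c}  = S∖{d,e}
  {b,c,d,e}  = {c,d,e} ∪ {b,c,e}
  [24 total]
Pass 4: 7 new —
  {a}  = S∖{b,c,d,e}
  {b,d}  = {b} ∪ {d}
  {b,e}  = {b} ∪ {e}
  {a,b,d}  = S∖{c,e}
  {a,c,d}  = {c,d} ∪ {a,d}
  {a,c,e}  = {c} ∪ {a,e}
  {b,d,e}  = {b} ∪ {d,e}
  [31 total]
Pass 5: +1 →
  {a,c}  = S∖{b,d,e}
  [32 total]
Pass 6: no new sets; the family is a σ-algebra.

|σ(𝒜)| = 32.  σ(𝒜) = { {}, {a}, {b}, {c}, {d}, {e}, {a,b}, {a,c}, {a,d}, {a,e}, {b,c}, {b,d}, {b,e}, {c,d}, {c,e}, {d,e}, {a,b,c}, {a,b,d}, {a,b,e}, {a,c,d}, {a,c,e}, {a,d,e}, {b,c,d}, {b,c,e}, {b,d,e}, {c,d,e}, {a,b,c,d}, {a,b,c,e}, {a,b,d,e}, {a,c,d,e}, {b,c,d,e}, S }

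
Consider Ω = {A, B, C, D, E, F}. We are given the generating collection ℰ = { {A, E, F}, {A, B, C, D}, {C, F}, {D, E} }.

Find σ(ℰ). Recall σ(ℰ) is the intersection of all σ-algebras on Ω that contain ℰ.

Take S₀ = ℰ ∪ {∅, Ω} = { {}, {C, F}, {D, E}, {A, E, F}, {A, B, C, D}, Ω }.
Round 1. New:
  {E, F}  = Ω∖{A, B, C, D}
  {B, C, D}  = Ω∖{A, E, F}
  {A, B, C, F}  = Ω∖{D, E}
  {A, B, D, E}  = Ω∖{C, F}
  {A, C, E, F}  = {A, E, F} ∪ {C, F}
  {A, D, E, F}  = {D, E} ∪ {A, E, F}
  {C, D, E, F}  = {D, E} ∪ {C, F}
  {A, B, C, D, E}  = {D, E} ∪ {A, B, C, D}
  {A, B, C, D, F}  = {C, F} ∪ {A, B, C, D}
  |family| = 15
Round 2: +13 →
  {E}  = Ω∖{A, B, C, D, F}
  {F}  = Ω∖{A, B, C, D, E}
  {A, B}  = Ω∖{C, D, E, F}
  {B, C}  = Ω∖{A, D, E, F}
  {B, D}  = Ω∖{A, C, E, F}
  {C, E, F}  = {E, F} ∪ {C, F}
  {D, E, F}  = {E, F} ∪ {D, E}
  {B, C, D, E}  = {B, C, D} ∪ {D, E}
  {B, C, D, F}  = {B, C, D} ∪ {C, F}
  {A, B, C, E, F}  = {A, C, E, F} ∪ {A, B, C, F}
  {A, B, D, E, F}  = {E, F} ∪ {A, B, D, E}
  {A, C, D, E, F}  = {A, C, E, F} ∪ {C, D, E, F}
  {B, C, D, E, F}  = {B, C, D} ∪ {E, F}
  |family| = 28
Round 3. New:
  {A}  = Ω∖{B, C, D, E, F}
  {B}  = Ω∖{A, C, D, E, F}
  {C}  = Ω∖{A, B, D, E, F}
  {D}  = Ω∖{A, B, C, E, F}
  {A, E}  = Ω∖{B, C, D, F}
  {A, F}  = Ω∖{B, C, D, E}
  {A, B, C}  = Ω∖{D, E, F}
  {A, B, D}  = Ω∖{C, E, F}
  {A, B, E}  = {A, B} ∪ {E}
  {A, B, F}  = {A, B} ∪ {F}
  {B, C, E}  = {E} ∪ {B, C}
  {B, C, F}  = {F} ∪ {B, C}
  {B, D, E}  = {D, E} ∪ {B, D}
  {B, D, F}  = {B, D} ∪ {F}
  {A, B, E, F}  = {E, F} ∪ {A, B}
  {B, C, E, F}  = {E, F} ∪ {B, C}
  {B, D, E, F}  = {E, F} ∪ {B, D}
  |family| = 45
Round 4 (16 new):
  {A, C}  = Ω∖{B, D, E, F}
  {A, D}  = Ω∖{B, C, E, F}
  {B, E}  = {B} ∪ {E}
  {B, F}  = {B} ∪ {F}
  {C, D}  = Ω∖{A, B, E, F}
  {C, E}  = {C} ∪ {E}
  {D, F}  = {D} ∪ {F}
  {A, C, E}  = Ω∖{B, D, F}
  {A, C, F}  = Ω∖{B, D, E}
  {A, D, E}  = Ω∖{B, C, F}
  {A, D, F}  = Ω∖{B, C, E}
  {B, E, F}  = {B} ∪ {E, F}
  {C, D, E}  = Ω∖{A, B, F}
  {C, D, F}  = Ω∖{A, B, E}
  {A, B, C, E}  = {A, B, C} ∪ {A, B, E}
  {A, B, D, F}  = {B, D, F} ∪ {A, F}
  |family| = 61
Round 5: +3 →
  {A, C, D}  = Ω∖{B, E, F}
  {A, C, D, E}  = Ω∖{B, F}
  {A, C, D, F}  = Ω∖{B, E}
  |family| = 64
Round 6 adds nothing — fixpoint reached.

Therefore σ(ℰ) = { {}, {A}, {B}, {C}, {D}, {E}, {F}, {A, B}, {A, C}, {A, D}, {A, E}, {A, F}, {B, C}, {B, D}, {B, E}, {B, F}, {C, D}, {C, E}, {C, F}, {D, E}, {D, F}, {E, F}, {A, B, C}, {A, B, D}, {A, B, E}, {A, B, F}, {A, C, D}, {A, C, E}, {A, C, F}, {A, D, E}, {A, D, F}, {A, E, F}, {B, C, D}, {B, C, E}, {B, C, F}, {B, D, E}, {B, D, F}, {B, E, F}, {C, D, E}, {C, D, F}, {C, E, F}, {D, E, F}, {A, B, C, D}, {A, B, C, E}, {A, B, C, F}, {A, B, D, E}, {A, B, D, F}, {A, B, E, F}, {A, C, D, E}, {A, C, D, F}, {A, C, E, F}, {A, D, E, F}, {B, C, D, E}, {B, C, D, F}, {B, C, E, F}, {B, D, E, F}, {C, D, E, F}, {A, B, C, D, E}, {A, B, C, D, F}, {A, B, C, E, F}, {A, B, D, E, F}, {A, C, D, E, F}, {B, C, D, E, F}, Ω } (|σ(ℰ)| = 64).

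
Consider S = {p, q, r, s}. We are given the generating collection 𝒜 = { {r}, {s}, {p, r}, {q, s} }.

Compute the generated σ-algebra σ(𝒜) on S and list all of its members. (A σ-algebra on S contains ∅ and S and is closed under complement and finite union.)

σ(𝒜) = { ∅, {p}, {q}, {r}, {s}, {p, q}, {p, r}, {p, s}, {q, r}, {q, s}, {r, s}, {p, q, r}, {p, q, s}, {p, r, s}, {q, r, s}, S }

Trace:
Begin from { ∅, {r}, {s}, {p, r}, {q, s}, S } (that is, 𝒜 plus ∅ and S).
Iteration 1: 5 new —
  {r, s}  = {r} ∪ {s}
  {p, q, r}  = {s}ᶜ
  {p, q, s}  = {r}ᶜ
  {p, r, s}  = {p, r} ∪ {s}
  {q, r, s}  = {r} ∪ {q, s}
  |family| = 11
Iteration 2: +3 →
  {p}  = {q, r, s}ᶜ
  {q}  = {p, r, s}ᶜ
  {p, q}  = {r, s}ᶜ
  |family| = 14
Iteration 3. New:
  {p, s}  = {s} ∪ {p}
  {q, r}  = {r} ∪ {q}
  |family| = 16
Iteration 4 adds nothing — fixpoint reached.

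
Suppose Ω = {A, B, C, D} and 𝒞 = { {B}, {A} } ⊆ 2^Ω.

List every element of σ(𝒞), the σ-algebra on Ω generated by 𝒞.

|σ(𝒞)| = 8.  σ(𝒞) = { {}, {A}, {B}, {A, B}, {C, D}, {A, C, D}, {B, C, D}, Ω }

Check:
Start: 𝒞 ∪ {∅, Ω} = { {}, {A}, {B}, Ω }.
Iteration 1: +3 →
  {A, B}  = {B} ∪ {A}
  {A, C, D}  = {B}ᶜ
  {B, C, D}  = {A}ᶜ
  (now 7)
Iteration 2 adds 1:
  {C, D}  = {A, B}ᶜ
  (now 8)
Iteration 3 adds nothing — fixpoint reached.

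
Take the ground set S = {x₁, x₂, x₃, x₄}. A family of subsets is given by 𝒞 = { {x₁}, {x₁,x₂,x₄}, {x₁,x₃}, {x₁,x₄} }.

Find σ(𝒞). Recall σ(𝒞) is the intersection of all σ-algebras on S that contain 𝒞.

Seed the family with 𝒞 together with ∅ and S: { {}, {x₁}, {x₁,x₃}, {x₁,x₄}, {x₁,x₂,x₄}, S }.
Iteration 1: +5 →
  {x₃}  = S∖{x₁,x₂,x₄}
  {x₂,x₃}  = S∖{x₁,x₄}
  {x₂,x₄}  = S∖{x₁,x₃}
  {x₁,x₃,x₄}  = {x₁,x₄} ∪ {x₁,x₃}
  {x₂,x₃,x₄}  = S∖{x₁}
  (now 11)
Iteration 2: +2 →
  {x₂}  = S∖{x₁,x₃,x₄}
  {x₁,x₂,x₃}  = {x₂,x₃} ∪ {x₁,x₃}
  (now 13)
Iteration 3 adds 2:
  {x₄}  = S∖{x₁,x₂,x₃}
  {x₁,x₂}  = {x₂} ∪ {x₁}
  (now 15)
Iteration 4: 1 new —
  {x₃,x₄}  = S∖{x₁,x₂}
  (now 16)
Iteration 5 adds nothing — fixpoint reached.

σ(𝒞) = { {}, {x₁}, {x₂}, {x₃}, {x₄}, {x₁,x₂}, {x₁,x₃}, {x₁,x₄}, {x₂,x₃}, {x₂,x₄}, {x₃,x₄}, {x₁,x₂,x₃}, {x₁,x₂,x₄}, {x₁,x₃,x₄}, {x₂,x₃,x₄}, S }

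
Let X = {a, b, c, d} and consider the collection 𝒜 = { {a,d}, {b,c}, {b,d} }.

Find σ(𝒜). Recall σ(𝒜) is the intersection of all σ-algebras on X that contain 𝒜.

Begin from { {}, {a,d}, {b,c}, {b,d}, X } (that is, 𝒜 plus ∅ and X).
Round 1. New:
  {a,c}  = {b,d}ᶜ
  {a,b,d}  = {a,d} ∪ {b,d}
  {b,c,d}  = {b,c} ∪ {b,d}
Round 2: +4 →
  {a}  = {b,c,d}ᶜ
  {c}  = {a,b,d}ᶜ
  {a,b,c}  = {b,c} ∪ {a,c}
  {a,c,d}  = {a,d} ∪ {a,c}
Round 3 adds 2:
  {b}  = {a,c,d}ᶜ
  {d}  = {a,b,c}ᶜ
Round 4 (2 new):
  {a,b}  = {b} ∪ {a}
  {c,d}  = {c} ∪ {d}
Round 5: closed — nothing new.

Hence σ(𝒜) has 16 members: { {}, {a}, {b}, {c}, {d}, {a,b}, {a,c}, {a,d}, {b,c}, {b,d}, {c,d}, {a,b,c}, {a,b,d}, {a,c,d}, {b,c,d}, X }.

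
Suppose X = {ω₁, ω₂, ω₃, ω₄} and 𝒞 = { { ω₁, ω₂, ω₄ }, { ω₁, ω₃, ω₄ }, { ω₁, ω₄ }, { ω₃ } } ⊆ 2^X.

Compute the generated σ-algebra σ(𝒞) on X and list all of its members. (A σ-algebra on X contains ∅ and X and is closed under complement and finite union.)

σ(𝒞) (8 sets): { ∅, { ω₂ }, { ω₃ }, { ω₁, ω₄ }, { ω₂, ω₃ }, { ω₁, ω₂, ω₄ }, { ω₁, ω₃, ω₄ }, X }

Check:
Take S₀ = 𝒞 ∪ {∅, X} = { ∅, { ω₃ }, { ω₁, ω₄ }, { ω₁, ω₂, ω₄ }, { ω₁, ω₃, ω₄ }, X }.
Iteration 1: 2 new —
  { ω₂ }  = { ω₁, ω₃, ω₄ }ᶜ
  { ω₂, ω₃ }  = { ω₁, ω₄ }ᶜ
After Iteration 2 the family is unchanged; done.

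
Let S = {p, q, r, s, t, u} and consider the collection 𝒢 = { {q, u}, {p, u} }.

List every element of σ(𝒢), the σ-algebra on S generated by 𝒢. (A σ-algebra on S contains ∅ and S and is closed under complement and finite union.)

Start: 𝒢 ∪ {∅, S} = { ∅, {p, u}, {q, u}, S }.
Step 1: +3 →
  {p, q, u}  = {q, u} ∪ {p, u}
  {p, r, s, t}  = S∖{q, u}
  {q, r, s, t}  = S∖{p, u}
  (now 7)
Step 2: 4 new —
  {r, s, t}  = S∖{p, q, u}
  {p, q, r, s, t}  = {p, r, s, t} ∪ {q, r, s, t}
  {p, r, s, t, u}  = {p, r, s, t} ∪ {p, u}
  {q, r, s, t, u}  = {q, u} ∪ {q, r, s, t}
  (now 11)
Step 3 (3 new):
  {p}  = S∖{q, r, s, t, u}
  {q}  = S∖{p, r, s, t, u}
  {u}  = S∖{p, q, r, s, t}
  (now 14)
Step 4: +2 →
  {p, q}  = {q} ∪ {p}
  {r, s, t, u}  = {r, s, t} ∪ {u}
  (now 16)
After Step 5 the family is unchanged; done.

Therefore σ(𝒢) = { ∅, {p}, {q}, {u}, {p, q}, {p, u}, {q, u}, {p, q, u}, {r, s, t}, {p, r, s, t}, {q, r, s, t}, {r, s, t, u}, {p, q, r, s, t}, {p, r, s, t, u}, {q, r, s, t, u}, S } (|σ(𝒢)| = 16).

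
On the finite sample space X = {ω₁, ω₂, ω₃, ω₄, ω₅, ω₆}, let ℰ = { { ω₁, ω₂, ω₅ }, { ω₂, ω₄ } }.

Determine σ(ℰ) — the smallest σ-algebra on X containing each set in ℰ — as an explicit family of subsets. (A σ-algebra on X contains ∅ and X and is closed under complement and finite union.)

Begin from { ∅, { ω₂, ω₄ }, { ω₁, ω₂, ω₅ }, X } (that is, ℰ plus ∅ and X).
Pass 1 adds 3:
  { ω₃, ω₄, ω₆ }  = complement { ω₁, ω₂, ω₅ }
  { ω₁, ω₂, ω₄, ω₅ }  = { ω₁, ω₂, ω₅ } ∪ { ω₂, ω₄ }
  { ω₁, ω₃, ω₅, ω₆ }  = complement { ω₂, ω₄ }
  — 7 sets.
Pass 2. New:
  { ω₃, ω₆ }  = complement { ω₁, ω₂, ω₄, ω₅ }
  { ω₂, ω₃, ω₄, ω₆ }  = { ω₃, ω₄, ω₆ } ∪ { ω₂, ω₄ }
  { ω₁, ω₂, ω₃, ω₅, ω₆ }  = { ω₁, ω₃, ω₅, ω₆ } ∪ { ω₁, ω₂, ω₅ }
  { ω₁, ω₃, ω₄, ω₅, ω₆ }  = { ω₁, ω₃, ω₅, ω₆ } ∪ { ω₃, ω₄, ω₆ }
  — 11 sets.
Pass 3. New:
  { ω₂ }  = complement { ω₁, ω₃, ω₄, ω₅, ω₆ }
  { ω₄ }  = complement { ω₁, ω₂, ω₃, ω₅, ω₆ }
  { ω₁, ω₅ }  = complement { ω₂, ω₃, ω₄, ω₆ }
  — 14 sets.
Pass 4. New:
  { ω₁, ω₄, ω₅ }  = { ω₁, ω₅ } ∪ { ω₄ }
  { ω₂, ω₃, ω₆ }  = { ω₃, ω₆ } ∪ { ω₂ }
  — 16 sets.
Pass 5: stable.

σ(ℰ) = { ∅, { ω₂ }, { ω₄ }, { ω₁, ω₅ }, { ω₂, ω₄ }, { ω₃, ω₆ }, { ω₁, ω₂, ω₅ }, { ω₁, ω₄, ω₅ }, { ω₂, ω₃, ω₆ }, { ω₃, ω₄, ω₆ }, { ω₁, ω₂, ω₄, ω₅ }, { ω₁, ω₃, ω₅, ω₆ }, { ω₂, ω₃, ω₄, ω₆ }, { ω₁, ω₂, ω₃, ω₅, ω₆ }, { ω₁, ω₃, ω₄, ω₅, ω₆ }, X }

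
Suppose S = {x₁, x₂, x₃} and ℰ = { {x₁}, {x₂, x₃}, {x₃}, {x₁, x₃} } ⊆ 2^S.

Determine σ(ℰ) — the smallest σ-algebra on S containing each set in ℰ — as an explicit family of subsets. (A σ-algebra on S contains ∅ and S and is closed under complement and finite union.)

|σ(ℰ)| = 8.  σ(ℰ) = { ∅, {x₁}, {x₂}, {x₃}, {x₁, x₂}, {x₁, x₃}, {x₂, x₃}, S }

Derivation:
Begin from { ∅, {x₁}, {x₃}, {x₁, x₃}, {x₂, x₃}, S } (that is, ℰ plus ∅ and S).
Pass 1. New:
  {x₂}  = ᶜ of {x₁, x₃}
  {x₁, x₂}  = ᶜ of {x₃}
  — 8 sets.
Pass 2: already closed under ᶜ and ∪.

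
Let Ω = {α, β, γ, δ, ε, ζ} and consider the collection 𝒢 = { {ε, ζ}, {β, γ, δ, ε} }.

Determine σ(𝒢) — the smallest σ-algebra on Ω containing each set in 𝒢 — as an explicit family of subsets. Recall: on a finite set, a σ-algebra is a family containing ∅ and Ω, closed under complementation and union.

Answer: σ(𝒢) = { ∅, {α}, {ε}, {ζ}, {α, ε}, {α, ζ}, {ε, ζ}, {α, ε, ζ}, {β, γ, δ}, {α, β, γ, δ}, {β, γ, δ, ε}, {β, γ, δ, ζ}, {α, β, γ, δ, ε}, {α, β, γ, δ, ζ}, {β, γ, δ, ε, ζ}, Ω }

Derivation:
Initial family (4 sets): { ∅, {ε, ζ}, {β, γ, δ, ε}, Ω }.
Pass 1 adds 3:
  {α, ζ}  = ᶜ of {β, γ, δ, ε}
  {α, β, γ, δ}  = ᶜ of {ε, ζ}
  {β, γ, δ, ε, ζ}  = {β, γ, δ, ε} ∪ {ε, ζ}
  [7 total]
Pass 2 (4 new):
  {α}  = ᶜ of {β, γ, δ, ε, ζ}
  {α, ε, ζ}  = {ε, ζ} ∪ {α, ζ}
  {α, β, γ, δ, ε}  = {α, β, γ, δ} ∪ {β, γ, δ, ε}
  {α, β, γ, δ, ζ}  = {α, ζ} ∪ {α, β, γ, δ}
  [11 total]
Pass 3. New:
  {ε}  = ᶜ of {α, β, γ, δ, ζ}
  {ζ}  = ᶜ of {α, β, γ, δ, ε}
  {β, γ, δ}  = ᶜ of {α, ε, ζ}
  [14 total]
Pass 4: 2 new —
  {α, ε}  = {ε} ∪ {α}
  {β, γ, δ, ζ}  = {β, γ, δ} ∪ {ζ}
  [16 total]
After Pass 5 the family is unchanged; done.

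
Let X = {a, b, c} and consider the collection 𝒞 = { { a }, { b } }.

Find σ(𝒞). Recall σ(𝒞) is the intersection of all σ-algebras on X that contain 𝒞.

Take S₀ = 𝒞 ∪ {∅, X} = { ∅, { a }, { b }, X }.
Round 1 adds 3:
  { a, b }  = { a } ∪ { b }
  { a, c }  = { b }ᶜ
  { b, c }  = { a }ᶜ
Round 2: 1 new —
  { c }  = { a, b }ᶜ
Round 3: closed — nothing new.

Hence σ(𝒞) has 8 members: { ∅, { a }, { b }, { c }, { a, b }, { a, c }, { b, c }, X }.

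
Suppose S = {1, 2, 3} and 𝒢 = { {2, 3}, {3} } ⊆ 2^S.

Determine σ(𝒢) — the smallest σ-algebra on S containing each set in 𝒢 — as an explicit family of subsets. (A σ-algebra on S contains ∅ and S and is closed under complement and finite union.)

Seed the family with 𝒢 together with ∅ and S: { {}, {3}, {2, 3}, S }.
Round 1: 2 new —
  {1}  = S∖{2, 3}
  {1, 2}  = S∖{3}
  [6 total]
Round 2: 1 new —
  {1, 3}  = {3} ∪ {1}
  [7 total]
Round 3 (1 new):
  {2}  = S∖{1, 3}
  [8 total]
Round 4: no new sets; the family is a σ-algebra.

Hence σ(𝒢) has 8 members: { {}, {1}, {2}, {3}, {1, 2}, {1, 3}, {2, 3}, S }.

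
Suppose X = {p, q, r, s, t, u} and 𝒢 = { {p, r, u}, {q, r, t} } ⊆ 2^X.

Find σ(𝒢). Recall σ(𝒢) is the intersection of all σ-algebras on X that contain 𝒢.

Answer: σ(𝒢) = { {}, {r}, {s}, {p, u}, {q, t}, {r, s}, {p, r, u}, {p, s, u}, {q, r, t}, {q, s, t}, {p, q, t, u}, {p, r, s, u}, {q, r, s, t}, {p, q, r, t, u}, {p, q, s, t, u}, X }

Trace:
Start: 𝒢 ∪ {∅, X} = { {}, {p, r, u}, {q, r, t}, X }.
Round 1 adds 3:
  {p, s, u}  = {q, r, t}ᶜ
  {q, s, t}  = {p, r, u}ᶜ
  {p, q, r, t, u}  = {p, r, u} ∪ {q, r, t}
Round 2 adds 4:
  {s}  = {p, q, r, t, u}ᶜ
  {p, r, s, u}  = {p, r, u} ∪ {p, s, u}
  {q, r, s, t}  = {q, r, t} ∪ {q, s, t}
  {p, q, s, t, u}  = {p, s, u} ∪ {q, s, t}
Round 3 (3 new):
  {r}  = {p, q, s, t, u}ᶜ
  {p, u}  = {q, r, s, t}ᶜ
  {q, t}  = {p, r, s, u}ᶜ
Round 4: 2 new —
  {r, s}  = {r} ∪ {s}
  {p, q, t, u}  = {q, t} ∪ {p, u}
Round 5: stable.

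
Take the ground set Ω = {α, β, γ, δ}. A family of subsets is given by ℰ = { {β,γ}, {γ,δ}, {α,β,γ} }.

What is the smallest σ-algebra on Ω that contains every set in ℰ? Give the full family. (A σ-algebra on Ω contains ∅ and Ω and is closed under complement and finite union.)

Seed the family with ℰ together with ∅ and Ω: { {}, {β,γ}, {γ,δ}, {α,β,γ}, Ω }.
Step 1. New:
  {δ}  = ᶜ of {α,β,γ}
  {α,β}  = ᶜ of {γ,δ}
  {α,δ}  = ᶜ of {β,γ}
  {β,γ,δ}  = {γ,δ} ∪ {β,γ}
  — 9 sets.
Step 2. New:
  {α}  = ᶜ of {β,γ,δ}
  {α,β,δ}  = {α,β} ∪ {α,δ}
  {α,γ,δ}  = {γ,δ} ∪ {α,δ}
  — 12 sets.
Step 3 (2 new):
  {β}  = ᶜ of {α,γ,δ}
  {γ}  = ᶜ of {α,β,δ}
  — 14 sets.
Step 4 (2 new):
  {α,γ}  = {γ} ∪ {α}
  {β,δ}  = {δ} ∪ {β}
  — 16 sets.
Step 5: no new sets; the family is a σ-algebra.

Hence σ(ℰ) has 16 members: { {}, {α}, {β}, {γ}, {δ}, {α,β}, {α,γ}, {α,δ}, {β,γ}, {β,δ}, {γ,δ}, {α,β,γ}, {α,β,δ}, {α,γ,δ}, {β,γ,δ}, Ω }.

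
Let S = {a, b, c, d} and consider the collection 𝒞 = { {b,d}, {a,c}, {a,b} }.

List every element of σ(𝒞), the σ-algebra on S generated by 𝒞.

|σ(𝒞)| = 16.  σ(𝒞) = { {}, {a}, {b}, {c}, {d}, {a,b}, {a,c}, {a,d}, {b,c}, {b,d}, {c,d}, {a,b,c}, {a,b,d}, {a,c,d}, {b,c,d}, S }

Working:
Take S₀ = 𝒞 ∪ {∅, S} = { {}, {a,b}, {a,c}, {b,d}, S }.
Step 1: 3 new —
  {c,d}  = {a,b}ᶜ
  {a,b,c}  = {a,b} ∪ {a,c}
  {a,b,d}  = {a,b} ∪ {b,d}
  — 8 sets.
Step 2 (4 new):
  {c}  = {a,b,d}ᶜ
  {d}  = {a,b,c}ᶜ
  {a,c,d}  = {c,d} ∪ {a,c}
  {b,c,d}  = {c,d} ∪ {b,d}
  — 12 sets.
Step 3. New:
  {a}  = {b,c,d}ᶜ
  {b}  = {a,c,d}ᶜ
  — 14 sets.
Step 4: +2 →
  {a,d}  = {d} ∪ {a}
  {b,c}  = {c} ∪ {b}
  — 16 sets.
Step 5 adds nothing — fixpoint reached.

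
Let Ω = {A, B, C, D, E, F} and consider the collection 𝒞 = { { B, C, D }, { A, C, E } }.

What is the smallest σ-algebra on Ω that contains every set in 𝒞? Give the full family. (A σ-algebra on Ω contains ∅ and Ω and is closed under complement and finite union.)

|σ(𝒞)| = 16.  σ(𝒞) = { {  }, { C }, { F }, { A, E }, { B, D }, { C, F }, { A, C, E }, { A, E, F }, { B, C, D }, { B, D, F }, { A, B, D, E }, { A, C, E, F }, { B, C, D, F }, { A, B, C, D, E }, { A, B, D, E, F }, Ω }

Working:
Begin from { {  }, { A, C, E }, { B, C, D }, Ω } (that is, 𝒞 plus ∅ and Ω).
Round 1: +3 →
  { A, E, F }  = ᶜ of { B, C, D }
  { B, D, F }  = ᶜ of { A, C, E }
  { A, B, C, D, E }  = { A, C, E } ∪ { B, C, D }
  |family| = 7
Round 2: 4 new —
  { F }  = ᶜ of { A, B, C, D, E }
  { A, C, E, F }  = { A, E, F } ∪ { A, C, E }
  { B, C, D, F }  = { B, D, F } ∪ { B, C, D }
  { A, B, D, E, F }  = { B, D, F } ∪ { A, E, F }
  |family| = 11
Round 3: 3 new —
  { C }  = ᶜ of { A, B, D, E, F }
  { A, E }  = ᶜ of { B, C, D, F }
  { B, D }  = ᶜ of { A, C, E, F }
  |family| = 14
Round 4 adds 2:
  { C, F }  = { C } ∪ { F }
  { A, B, D, E }  = { A, E } ∪ { B, D }
  |family| = 16
Round 5: stable.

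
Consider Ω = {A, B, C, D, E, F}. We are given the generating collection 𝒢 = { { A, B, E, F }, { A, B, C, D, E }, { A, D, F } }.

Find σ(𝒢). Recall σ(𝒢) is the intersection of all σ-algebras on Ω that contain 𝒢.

σ(𝒢) = { {}, { A }, { C }, { D }, { F }, { A, C }, { A, D }, { A, F }, { B, E }, { C, D }, { C, F }, { D, F }, { A, B, E }, { A, C, D }, { A, C, F }, { A, D, F }, { B, C, E }, { B, D, E }, { B, E, F }, { C, D, F }, { A, B, C, E }, { A, B, D, E }, { A, B, E, F }, { A, C, D, F }, { B, C, D, E }, { B, C, E, F }, { B, D, E, F }, { A, B, C, D, E }, { A, B, C, E, F }, { A, B, D, E, F }, { B, C, D, E, F }, Ω }

Working:
Seed the family with 𝒢 together with ∅ and Ω: { {}, { A, D, F }, { A, B, E, F }, { A, B, C, D, E }, Ω }.
Step 1: 4 new —
  { F }  = Ω∖{ A, B, C, D, E }
  { C, D }  = Ω∖{ A, B, E, F }
  { B, C, E }  = Ω∖{ A, D, F }
  { A, B, D, E, F }  = { A, D, F } ∪ { A, B, E, F }
  (now 9)
Step 2. New:
  { C }  = Ω∖{ A, B, D, E, F }
  { C, D, F }  = { C, D } ∪ { F }
  { A, C, D, F }  = { C, D } ∪ { A, D, F }
  { B, C, D, E }  = { C, D } ∪ { B, C, E }
  { B, C, E, F }  = { F } ∪ { B, C, E }
  { A, B, C, E, F }  = { B, C, E } ∪ { A, B, E, F }
  (now 15)
Step 3 adds 7:
  { D }  = Ω∖{ A, B, C, E, F }
  { A, D }  = Ω∖{ B, C, E, F }
  { A, F }  = Ω∖{ B, C, D, E }
  { B, E }  = Ω∖{ A, C, D, F }
  { C, F }  = { C } ∪ { F }
  { A, B, E }  = Ω∖{ C, D, F }
  { B, C, D, E, F }  = { C, D } ∪ { B, C, E, F }
  (now 22)
Step 4: +8 →
  { A }  = Ω∖{ B, C, D, E, F }
  { D, F }  = { F } ∪ { D }
  { A, C, D }  = { C, D } ∪ { A, D }
  { A, C, F }  = { A, F } ∪ { C }
  { B, D, E }  = { B, E } ∪ { D }
  { B, E, F }  = { B, E } ∪ { F }
  { A, B, C, E }  = { C } ∪ { A, B, E }
  { A, B, D, E }  = Ω∖{ C, F }
  (now 30)
Step 5 (2 new):
  { A, C }  = { A } ∪ { C }
  { B, D, E, F }  = { B, E } ∪ { D, F }
  (now 32)
Step 6: stable.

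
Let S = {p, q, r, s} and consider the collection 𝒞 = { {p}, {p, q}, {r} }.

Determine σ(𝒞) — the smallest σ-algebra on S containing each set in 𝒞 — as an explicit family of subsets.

Answer: σ(𝒞) = { ∅, {p}, {q}, {r}, {s}, {p, q}, {p, r}, {p, s}, {q, r}, {q, s}, {r, s}, {p, q, r}, {p, q, s}, {p, r, s}, {q, r, s}, S }

Derivation:
Take S₀ = 𝒞 ∪ {∅, S} = { ∅, {p}, {r}, {p, q}, S }.
Round 1 (5 new):
  {p, r}  = {r} ∪ {p}
  {r, s}  = S∖{p, q}
  {p, q, r}  = {r} ∪ {p, q}
  {p, q, s}  = S∖{r}
  {q, r, s}  = S∖{p}
Round 2 (3 new):
  {s}  = S∖{p, q, r}
  {q, s}  = S∖{p, r}
  {p, r, s}  = {r, s} ∪ {p, r}
Round 3: +2 →
  {q}  = S∖{p, r, s}
  {p, s}  = {s} ∪ {p}
Round 4: +1 →
  {q, r}  = S∖{p, s}
Round 5: already closed under ᶜ and ∪.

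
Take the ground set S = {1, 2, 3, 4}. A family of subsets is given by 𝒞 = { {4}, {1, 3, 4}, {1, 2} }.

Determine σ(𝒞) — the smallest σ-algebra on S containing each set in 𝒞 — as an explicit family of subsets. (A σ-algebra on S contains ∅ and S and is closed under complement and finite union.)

σ(𝒞) (16 sets): { {}, {1}, {2}, {3}, {4}, {1, 2}, {1, 3}, {1, 4}, {2, 3}, {2, 4}, {3, 4}, {1, 2, 3}, {1, 2, 4}, {1, 3, 4}, {2, 3, 4}, S }

Working:
Seed the family with 𝒞 together with ∅ and S: { {}, {4}, {1, 2}, {1, 3, 4}, S }.
Pass 1: 4 new —
  {2}  = {1, 3, 4}ᶜ
  {3, 4}  = {1, 2}ᶜ
  {1, 2, 3}  = {4}ᶜ
  {1, 2, 4}  = {1, 2} ∪ {4}
  (now 9)
Pass 2. New:
  {3}  = {1, 2, 4}ᶜ
  {2, 4}  = {2} ∪ {4}
  {2, 3, 4}  = {3, 4} ∪ {2}
  (now 12)
Pass 3 (3 new):
  {1}  = {2, 3, 4}ᶜ
  {1, 3}  = {2, 4}ᶜ
  {2, 3}  = {3} ∪ {2}
  (now 15)
Pass 4. New:
  {1, 4}  = {2, 3}ᶜ
  (now 16)
Pass 5: no new sets; the family is a σ-algebra.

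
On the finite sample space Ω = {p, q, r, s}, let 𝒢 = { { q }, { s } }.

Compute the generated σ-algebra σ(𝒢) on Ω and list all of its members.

σ(𝒢) (8 sets): { {  }, { q }, { s }, { p, r }, { q, s }, { p, q, r }, { p, r, s }, Ω }

Check:
Seed the family with 𝒢 together with ∅ and Ω: { {  }, { q }, { s }, Ω }.
Round 1: +3 →
  { q, s }  = { q } ∪ { s }
  { p, q, r }  = { s }ᶜ
  { p, r, s }  = { q }ᶜ
  |family| = 7
Round 2 adds 1:
  { p, r }  = { q, s }ᶜ
  |family| = 8
Round 3: no new sets; the family is a σ-algebra.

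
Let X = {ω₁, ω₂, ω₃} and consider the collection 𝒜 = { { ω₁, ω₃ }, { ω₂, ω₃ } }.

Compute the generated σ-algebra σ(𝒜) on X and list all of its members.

Seed the family with 𝒜 together with ∅ and X: { ∅, { ω₁, ω₃ }, { ω₂, ω₃ }, X }.
Round 1: +2 →
  { ω₁ }  = ᶜ of { ω₂, ω₃ }
  { ω₂ }  = ᶜ of { ω₁, ω₃ }
  — 6 sets.
Round 2: 1 new —
  { ω₁, ω₂ }  = { ω₂ } ∪ { ω₁ }
  — 7 sets.
Round 3 (1 new):
  { ω₃ }  = ᶜ of { ω₁, ω₂ }
  — 8 sets.
Round 4: closed — nothing new.

Therefore σ(𝒜) = { ∅, { ω₁ }, { ω₂ }, { ω₃ }, { ω₁, ω₂ }, { ω₁, ω₃ }, { ω₂, ω₃ }, X } (|σ(𝒜)| = 8).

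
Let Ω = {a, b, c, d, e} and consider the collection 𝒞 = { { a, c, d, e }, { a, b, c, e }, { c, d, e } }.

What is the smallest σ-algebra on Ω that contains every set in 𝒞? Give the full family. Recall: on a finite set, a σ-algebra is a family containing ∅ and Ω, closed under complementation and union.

σ(𝒞) (16 sets): { ∅, { a }, { b }, { d }, { a, b }, { a, d }, { b, d }, { c, e }, { a, b, d }, { a, c, e }, { b, c, e }, { c, d, e }, { a, b, c, e }, { a, c, d, e }, { b, c, d, e }, Ω }

Trace:
Initial family (5 sets): { ∅, { c, d, e }, { a, b, c, e }, { a, c, d, e }, Ω }.
Round 1 (3 new):
  { b }  = { a, c, d, e }ᶜ
  { d }  = { a, b, c, e }ᶜ
  { a, b }  = { c, d, e }ᶜ
  [8 total]
Round 2: 3 new —
  { b, d }  = { d } ∪ { b }
  { a, b, d }  = { d } ∪ { a, b }
  { b, c, d, e }  = { b } ∪ { c, d, e }
  [11 total]
Round 3 adds 3:
  { a }  = { b, c, d, e }ᶜ
  { c, e }  = { a, b, d }ᶜ
  { a, c, e }  = { b, d }ᶜ
  [14 total]
Round 4: +2 →
  { a, d }  = { d } ∪ { a }
  { b, c, e }  = { c, e } ∪ { b }
  [16 total]
Round 5: stable.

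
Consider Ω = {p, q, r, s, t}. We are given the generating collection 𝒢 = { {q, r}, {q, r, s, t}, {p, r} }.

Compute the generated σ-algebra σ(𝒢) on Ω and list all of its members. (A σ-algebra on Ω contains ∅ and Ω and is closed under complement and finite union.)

σ(𝒢) = { {}, {p}, {q}, {r}, {p, q}, {p, r}, {q, r}, {s, t}, {p, q, r}, {p, s, t}, {q, s, t}, {r, s, t}, {p, q, s, t}, {p, r, s, t}, {q, r, s, t}, Ω }

Check:
Begin from { {}, {p, r}, {q, r}, {q, r, s, t}, Ω } (that is, 𝒢 plus ∅ and Ω).
Round 1 adds 4:
  {p}  = complement {q, r, s, t}
  {p, q, r}  = {q, r} ∪ {p, r}
  {p, s, t}  = complement {q, r}
  {q, s, t}  = complement {p, r}
  (now 9)
Round 2: +3 →
  {s, t}  = complement {p, q, r}
  {p, q, s, t}  = {p, s, t} ∪ {q, s, t}
  {p, r, s, t}  = {p, s, t} ∪ {p, r}
  (now 12)
Round 3 (2 new):
  {q}  = complement {p, r, s, t}
  {r}  = complement {p, q, s, t}
  (now 14)
Round 4 (2 new):
  {p, q}  = {q} ∪ {p}
  {r, s, t}  = {s, t} ∪ {r}
  (now 16)
Round 5: closed — nothing new.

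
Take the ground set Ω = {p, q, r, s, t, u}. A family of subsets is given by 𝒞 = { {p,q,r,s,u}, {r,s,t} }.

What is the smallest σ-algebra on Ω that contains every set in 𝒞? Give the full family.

|σ(𝒞)| = 8.  σ(𝒞) = { {}, {t}, {r,s}, {p,q,u}, {r,s,t}, {p,q,t,u}, {p,q,r,s,u}, Ω }

Derivation:
Start: 𝒞 ∪ {∅, Ω} = { {}, {r,s,t}, {p,q,r,s,u}, Ω }.
Step 1 (2 new):
  {t}  = Ω∖{p,q,r,s,u}
  {p,q,u}  = Ω∖{r,s,t}
  — 6 sets.
Step 2. New:
  {p,q,t,u}  = {p,q,u} ∪ {t}
  — 7 sets.
Step 3 adds 1:
  {r,s}  = Ω∖{p,q,t,u}
  — 8 sets.
Step 4 adds nothing — fixpoint reached.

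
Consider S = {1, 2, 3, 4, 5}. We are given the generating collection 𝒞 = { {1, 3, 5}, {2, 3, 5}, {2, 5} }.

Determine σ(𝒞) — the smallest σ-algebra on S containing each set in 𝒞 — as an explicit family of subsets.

Take S₀ = 𝒞 ∪ {∅, S} = { {}, {2, 5}, {1, 3, 5}, {2, 3, 5}, S }.
Iteration 1: 4 new —
  {1, 4}  = complement {2, 3, 5}
  {2, 4}  = complement {1, 3, 5}
  {1, 3, 4}  = complement {2, 5}
  {1, 2, 3, 5}  = {2, 5} ∪ {1, 3, 5}
Iteration 2: +7 →
  {4}  = complement {1, 2, 3, 5}
  {1, 2, 4}  = {1, 4} ∪ {2, 4}
  {2, 4, 5}  = {2, 5} ∪ {2, 4}
  {1, 2, 3, 4}  = {1, 3, 4} ∪ {2, 4}
  {1, 2, 4, 5}  = {2, 5} ∪ {1, 4}
  {1, 3, 4, 5}  = {1, 3, 5} ∪ {1, 3, 4}
  {2, 3, 4, 5}  = {2, 3, 5} ∪ {2, 4}
Iteration 3: +6 →
  {1}  = complement {2, 3, 4, 5}
  {2}  = complement {1, 3, 4, 5}
  {3}  = complement {1, 2, 4, 5}
  {5}  = complement {1, 2, 3, 4}
  {1, 3}  = complement {2, 4, 5}
  {3, 5}  = complement {1, 2, 4}
Iteration 4 (10 new):
  {1, 2}  = {2} ∪ {1}
  {1, 5}  = {5} ∪ {1}
  {2, 3}  = {2} ∪ {3}
  {3, 4}  = {3} ∪ {4}
  {4, 5}  = {5} ∪ {4}
  {1, 2, 3}  = {2} ∪ {1, 3}
  {1, 2, 5}  = {2, 5} ∪ {1}
  {1, 4, 5}  = {5} ∪ {1, 4}
  {2, 3, 4}  = {3} ∪ {2, 4}
  {3, 4, 5}  = {4} ∪ {3, 5}
Iteration 5: closed — nothing new.

σ(𝒞) = { {}, {1}, {2}, {3}, {4}, {5}, {1, 2}, {1, 3}, {1, 4}, {1, 5}, {2, 3}, {2, 4}, {2, 5}, {3, 4}, {3, 5}, {4, 5}, {1, 2, 3}, {1, 2, 4}, {1, 2, 5}, {1, 3, 4}, {1, 3, 5}, {1, 4, 5}, {2, 3, 4}, {2, 3, 5}, {2, 4, 5}, {3, 4, 5}, {1, 2, 3, 4}, {1, 2, 3, 5}, {1, 2, 4, 5}, {1, 3, 4, 5}, {2, 3, 4, 5}, S }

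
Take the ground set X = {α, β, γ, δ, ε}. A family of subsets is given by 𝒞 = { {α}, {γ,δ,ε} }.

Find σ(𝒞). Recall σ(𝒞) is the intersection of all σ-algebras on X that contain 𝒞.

|σ(𝒞)| = 8.  σ(𝒞) = { {}, {α}, {β}, {α,β}, {γ,δ,ε}, {α,γ,δ,ε}, {β,γ,δ,ε}, X }

Derivation:
Start: 𝒞 ∪ {∅, X} = { {}, {α}, {γ,δ,ε}, X }.
Iteration 1 (3 new):
  {α,β}  = X∖{γ,δ,ε}
  {α,γ,δ,ε}  = {α} ∪ {γ,δ,ε}
  {β,γ,δ,ε}  = X∖{α}
  |family| = 7
Iteration 2 (1 new):
  {β}  = X∖{α,γ,δ,ε}
  |family| = 8
Iteration 3: already closed under ᶜ and ∪.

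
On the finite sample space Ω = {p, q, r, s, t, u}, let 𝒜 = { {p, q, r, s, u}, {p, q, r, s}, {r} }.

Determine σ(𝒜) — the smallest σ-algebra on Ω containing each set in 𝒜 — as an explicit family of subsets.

Take S₀ = 𝒜 ∪ {∅, Ω} = { {}, {r}, {p, q, r, s}, {p, q, r, s, u}, Ω }.
Iteration 1. New:
  {t}  = {p, q, r, s, u}ᶜ
  {t, u}  = {p, q, r, s}ᶜ
  {p, q, s, t, u}  = {r}ᶜ
Iteration 2 (3 new):
  {r, t}  = {t} ∪ {r}
  {r, t, u}  = {r} ∪ {t, u}
  {p, q, r, s, t}  = {t} ∪ {p, q, r, s}
Iteration 3: 3 new —
  {u}  = {p, q, r, s, t}ᶜ
  {p, q, s}  = {r, t, u}ᶜ
  {p, q, s, u}  = {r, t}ᶜ
Iteration 4: 2 new —
  {r, u}  = {r} ∪ {u}
  {p, q, s, t}  = {p, q, s} ∪ {t}
Iteration 5: no new sets; the family is a σ-algebra.

Hence σ(𝒜) has 16 members: { {}, {r}, {t}, {u}, {r, t}, {r, u}, {t, u}, {p, q, s}, {r, t, u}, {p, q, r, s}, {p, q, s, t}, {p, q, s, u}, {p, q, r, s, t}, {p, q, r, s, u}, {p, q, s, t, u}, Ω }.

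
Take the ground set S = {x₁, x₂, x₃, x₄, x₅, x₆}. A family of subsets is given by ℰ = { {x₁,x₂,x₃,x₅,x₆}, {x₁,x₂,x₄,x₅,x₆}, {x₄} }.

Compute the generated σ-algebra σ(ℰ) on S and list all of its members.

Seed the family with ℰ together with ∅ and S: { {}, {x₄}, {x₁,x₂,x₃,x₅,x₆}, {x₁,x₂,x₄,x₅,x₆}, S }.
Pass 1 (1 new):
  {x₃}  = {x₁,x₂,x₄,x₅,x₆}ᶜ
  — 6 sets.
Pass 2: 1 new —
  {x₃,x₄}  = {x₄} ∪ {x₃}
  — 7 sets.
Pass 3 adds 1:
  {x₁,x₂,x₅,x₆}  = {x₃,x₄}ᶜ
  — 8 sets.
Pass 4: closed — nothing new.

σ(ℰ) = { {}, {x₃}, {x₄}, {x₃,x₄}, {x₁,x₂,x₅,x₆}, {x₁,x₂,x₃,x₅,x₆}, {x₁,x₂,x₄,x₅,x₆}, S }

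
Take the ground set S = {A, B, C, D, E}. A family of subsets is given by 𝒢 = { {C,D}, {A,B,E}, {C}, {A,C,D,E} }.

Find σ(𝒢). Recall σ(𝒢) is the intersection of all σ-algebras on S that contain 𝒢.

Take S₀ = 𝒢 ∪ {∅, S} = { {}, {C}, {C,D}, {A,B,E}, {A,C,D,E}, S }.
Round 1 (3 new):
  {B}  = {A,C,D,E}ᶜ
  {A,B,C,E}  = {C} ∪ {A,B,E}
  {A,B,D,E}  = {C}ᶜ
  — 9 sets.
Round 2: +3 →
  {D}  = {A,B,C,E}ᶜ
  {B,C}  = {B} ∪ {C}
  {B,C,D}  = {C,D} ∪ {B}
  — 12 sets.
Round 3. New:
  {A,E}  = {B,C,D}ᶜ
  {B,D}  = {D} ∪ {B}
  {A,D,E}  = {B,C}ᶜ
  — 15 sets.
Round 4 adds 1:
  {A,C,E}  = {B,D}ᶜ
  — 16 sets.
Round 5: closed — nothing new.

Hence σ(𝒢) has 16 members: { {}, {B}, {C}, {D}, {A,E}, {B,C}, {B,D}, {C,D}, {A,B,E}, {A,C,E}, {A,D,E}, {B,C,D}, {A,B,C,E}, {A,B,D,E}, {A,C,D,E}, S }.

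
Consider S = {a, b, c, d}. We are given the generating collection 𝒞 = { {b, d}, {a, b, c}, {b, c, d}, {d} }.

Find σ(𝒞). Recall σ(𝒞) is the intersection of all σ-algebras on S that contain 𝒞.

Answer: σ(𝒞) = { {}, {a}, {b}, {c}, {d}, {a, b}, {a, c}, {a, d}, {b, c}, {b, d}, {c, d}, {a, b, c}, {a, b, d}, {a, c, d}, {b, c, d}, S }

Working:
Take S₀ = 𝒞 ∪ {∅, S} = { {}, {d}, {b, d}, {a, b, c}, {b, c, d}, S }.
Step 1. New:
  {a}  = {b, c, d}ᶜ
  {a, c}  = {b, d}ᶜ
  — 8 sets.
Step 2: 3 new —
  {a, d}  = {d} ∪ {a}
  {a, b, d}  = {b, d} ∪ {a}
  {a, c, d}  = {d} ∪ {a, c}
  — 11 sets.
Step 3 adds 3:
  {b}  = {a, c, d}ᶜ
  {c}  = {a, b, d}ᶜ
  {b, c}  = {a, d}ᶜ
  — 14 sets.
Step 4 adds 2:
  {a, b}  = {b} ∪ {a}
  {c, d}  = {c} ∪ {d}
  — 16 sets.
Step 5: already closed under ᶜ and ∪.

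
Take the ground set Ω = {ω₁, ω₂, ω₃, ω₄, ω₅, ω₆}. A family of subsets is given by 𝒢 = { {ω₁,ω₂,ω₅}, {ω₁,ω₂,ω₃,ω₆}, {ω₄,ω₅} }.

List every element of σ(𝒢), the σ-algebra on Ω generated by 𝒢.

Start: 𝒢 ∪ {∅, Ω} = { {}, {ω₄,ω₅}, {ω₁,ω₂,ω₅}, {ω₁,ω₂,ω₃,ω₆}, Ω }.
Pass 1: +3 →
  {ω₃,ω₄,ω₆}  = ᶜ of {ω₁,ω₂,ω₅}
  {ω₁,ω₂,ω₄,ω₅}  = {ω₄,ω₅} ∪ {ω₁,ω₂,ω₅}
  {ω₁,ω₂,ω₃,ω₅,ω₆}  = {ω₁,ω₂,ω₅} ∪ {ω₁,ω₂,ω₃,ω₆}
Pass 2: 4 new —
  {ω₄}  = ᶜ of {ω₁,ω₂,ω₃,ω₅,ω₆}
  {ω₃,ω₆}  = ᶜ of {ω₁,ω₂,ω₄,ω₅}
  {ω₃,ω₄,ω₅,ω₆}  = {ω₄,ω₅} ∪ {ω₃,ω₄,ω₆}
  {ω₁,ω₂,ω₃,ω₄,ω₆}  = {ω₁,ω₂,ω₃,ω₆} ∪ {ω₃,ω₄,ω₆}
Pass 3 adds 2:
  {ω₅}  = ᶜ of {ω₁,ω₂,ω₃,ω₄,ω₆}
  {ω₁,ω₂}  = ᶜ of {ω₃,ω₄,ω₅,ω₆}
Pass 4: 2 new —
  {ω₁,ω₂,ω₄}  = {ω₁,ω₂} ∪ {ω₄}
  {ω₃,ω₅,ω₆}  = {ω₃,ω₆} ∪ {ω₅}
Pass 5: closed — nothing new.

σ(𝒢) = { {}, {ω₄}, {ω₅}, {ω₁,ω₂}, {ω₃,ω₆}, {ω₄,ω₅}, {ω₁,ω₂,ω₄}, {ω₁,ω₂,ω₅}, {ω₃,ω₄,ω₆}, {ω₃,ω₅,ω₆}, {ω₁,ω₂,ω₃,ω₆}, {ω₁,ω₂,ω₄,ω₅}, {ω₃,ω₄,ω₅,ω₆}, {ω₁,ω₂,ω₃,ω₄,ω₆}, {ω₁,ω₂,ω₃,ω₅,ω₆}, Ω }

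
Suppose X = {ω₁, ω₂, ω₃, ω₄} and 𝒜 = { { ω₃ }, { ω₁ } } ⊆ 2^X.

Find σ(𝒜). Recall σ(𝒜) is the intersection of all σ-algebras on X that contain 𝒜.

σ(𝒜) = { ∅, { ω₁ }, { ω₃ }, { ω₁, ω₃ }, { ω₂, ω₄ }, { ω₁, ω₂, ω₄ }, { ω₂, ω₃, ω₄ }, X }

Working:
Seed the family with 𝒜 together with ∅ and X: { ∅, { ω₁ }, { ω₃ }, X }.
Step 1: +3 →
  { ω₁, ω₃ }  = { ω₃ } ∪ { ω₁ }
  { ω₁, ω₂, ω₄ }  = X∖{ ω₃ }
  { ω₂, ω₃, ω₄ }  = X∖{ ω₁ }
  [7 total]
Step 2. New:
  { ω₂, ω₄ }  = X∖{ ω₁, ω₃ }
  [8 total]
Step 3: already closed under ᶜ and ∪.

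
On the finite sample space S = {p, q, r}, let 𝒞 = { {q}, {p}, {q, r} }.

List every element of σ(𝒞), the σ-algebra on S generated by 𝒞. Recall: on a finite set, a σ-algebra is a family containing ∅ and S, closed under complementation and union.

Take S₀ = 𝒞 ∪ {∅, S} = { {}, {p}, {q}, {q, r}, S }.
Step 1. New:
  {p, q}  = {q} ∪ {p}
  {p, r}  = complement {q}
Step 2: 1 new —
  {r}  = complement {p, q}
Step 3: already closed under ᶜ and ∪.

|σ(𝒞)| = 8.  σ(𝒞) = { {}, {p}, {q}, {r}, {p, q}, {p, r}, {q, r}, S }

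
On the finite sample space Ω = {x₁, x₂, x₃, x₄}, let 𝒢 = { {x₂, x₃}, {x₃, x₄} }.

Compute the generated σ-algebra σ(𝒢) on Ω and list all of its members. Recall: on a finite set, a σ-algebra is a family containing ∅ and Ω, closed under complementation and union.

Start: 𝒢 ∪ {∅, Ω} = { {}, {x₂, x₃}, {x₃, x₄}, Ω }.
Iteration 1: 3 new —
  {x₁, x₂}  = {x₃, x₄}ᶜ
  {x₁, x₄}  = {x₂, x₃}ᶜ
  {x₂, x₃, x₄}  = {x₃, x₄} ∪ {x₂, x₃}
  (now 7)
Iteration 2 adds 4:
  {x₁}  = {x₂, x₃, x₄}ᶜ
  {x₁, x₂, x₃}  = {x₂, x₃} ∪ {x₁, x₂}
  {x₁, x₂, x₄}  = {x₁, x₄} ∪ {x₁, x₂}
  {x₁, x₃, x₄}  = {x₃, x₄} ∪ {x₁, x₄}
  (now 11)
Iteration 3 adds 3:
  {x₂}  = {x₁, x₃, x₄}ᶜ
  {x₃}  = {x₁, x₂, x₄}ᶜ
  {x₄}  = {x₁, x₂, x₃}ᶜ
  (now 14)
Iteration 4: 2 new —
  {x₁, x₃}  = {x₃} ∪ {x₁}
  {x₂, x₄}  = {x₄} ∪ {x₂}
  (now 16)
Iteration 5: no new sets; the family is a σ-algebra.

σ(𝒢) = { {}, {x₁}, {x₂}, {x₃}, {x₄}, {x₁, x₂}, {x₁, x₃}, {x₁, x₄}, {x₂, x₃}, {x₂, x₄}, {x₃, x₄}, {x₁, x₂, x₃}, {x₁, x₂, x₄}, {x₁, x₃, x₄}, {x₂, x₃, x₄}, Ω }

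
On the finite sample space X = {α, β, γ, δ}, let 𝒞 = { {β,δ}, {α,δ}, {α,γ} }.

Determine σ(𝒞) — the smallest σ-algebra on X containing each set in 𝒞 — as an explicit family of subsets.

Answer: σ(𝒞) = { {}, {α}, {β}, {γ}, {δ}, {α,β}, {α,γ}, {α,δ}, {β,γ}, {β,δ}, {γ,δ}, {α,β,γ}, {α,β,δ}, {α,γ,δ}, {β,γ,δ}, X }

Derivation:
Take S₀ = 𝒞 ∪ {∅, X} = { {}, {α,γ}, {α,δ}, {β,δ}, X }.
Iteration 1 (3 new):
  {β,γ}  = ᶜ of {α,δ}
  {α,β,δ}  = {α,δ} ∪ {β,δ}
  {α,γ,δ}  = {α,δ} ∪ {α,γ}
Iteration 2 (4 new):
  {β}  = ᶜ of {α,γ,δ}
  {γ}  = ᶜ of {α,β,δ}
  {α,β,γ}  = {β,γ} ∪ {α,γ}
  {β,γ,δ}  = {β,γ} ∪ {β,δ}
Iteration 3 adds 2:
  {α}  = ᶜ of {β,γ,δ}
  {δ}  = ᶜ of {α,β,γ}
Iteration 4 adds 2:
  {α,β}  = {β} ∪ {α}
  {γ,δ}  = {γ} ∪ {δ}
Iteration 5: closed — nothing new.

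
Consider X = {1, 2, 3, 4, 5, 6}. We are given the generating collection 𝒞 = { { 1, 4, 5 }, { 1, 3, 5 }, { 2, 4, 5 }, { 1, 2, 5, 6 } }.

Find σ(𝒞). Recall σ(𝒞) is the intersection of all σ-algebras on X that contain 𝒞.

|σ(𝒞)| = 64.  σ(𝒞) = { {}, { 1 }, { 2 }, { 3 }, { 4 }, { 5 }, { 6 }, { 1, 2 }, { 1, 3 }, { 1, 4 }, { 1, 5 }, { 1, 6 }, { 2, 3 }, { 2, 4 }, { 2, 5 }, { 2, 6 }, { 3, 4 }, { 3, 5 }, { 3, 6 }, { 4, 5 }, { 4, 6 }, { 5, 6 }, { 1, 2, 3 }, { 1, 2, 4 }, { 1, 2, 5 }, { 1, 2, 6 }, { 1, 3, 4 }, { 1, 3, 5 }, { 1, 3, 6 }, { 1, 4, 5 }, { 1, 4, 6 }, { 1, 5, 6 }, { 2, 3, 4 }, { 2, 3, 5 }, { 2, 3, 6 }, { 2, 4, 5 }, { 2, 4, 6 }, { 2, 5, 6 }, { 3, 4, 5 }, { 3, 4, 6 }, { 3, 5, 6 }, { 4, 5, 6 }, { 1, 2, 3, 4 }, { 1, 2, 3, 5 }, { 1, 2, 3, 6 }, { 1, 2, 4, 5 }, { 1, 2, 4, 6 }, { 1, 2, 5, 6 }, { 1, 3, 4, 5 }, { 1, 3, 4, 6 }, { 1, 3, 5, 6 }, { 1, 4, 5, 6 }, { 2, 3, 4, 5 }, { 2, 3, 4, 6 }, { 2, 3, 5, 6 }, { 2, 4, 5, 6 }, { 3, 4, 5, 6 }, { 1, 2, 3, 4, 5 }, { 1, 2, 3, 4, 6 }, { 1, 2, 3, 5, 6 }, { 1, 2, 4, 5, 6 }, { 1, 3, 4, 5, 6 }, { 2, 3, 4, 5, 6 }, X }

Trace:
Seed the family with 𝒞 together with ∅ and X: { {}, { 1, 3, 5 }, { 1, 4, 5 }, { 2, 4, 5 }, { 1, 2, 5, 6 }, X }.
Round 1 (9 new):
  { 3, 4 }  = complement { 1, 2, 5, 6 }
  { 1, 3, 6 }  = complement { 2, 4, 5 }
  { 2, 3, 6 }  = complement { 1, 4, 5 }
  { 2, 4, 6 }  = complement { 1, 3, 5 }
  { 1, 2, 4, 5 }  = { 1, 4, 5 } ∪ { 2, 4, 5 }
  { 1, 3, 4, 5 }  = { 1, 4, 5 } ∪ { 1, 3, 5 }
  { 1, 2, 3, 4, 5 }  = { 1, 3, 5 } ∪ { 2, 4, 5 }
  { 1, 2, 3, 5, 6 }  = { 1, 3, 5 } ∪ { 1, 2, 5, 6 }
  { 1, 2, 4, 5, 6 }  = { 1, 4, 5 } ∪ { 1, 2, 5, 6 }
  (now 15)
Round 2 (14 new):
  { 3 }  = complement { 1, 2, 4, 5, 6 }
  { 4 }  = complement { 1, 2, 3, 5, 6 }
  { 6 }  = complement { 1, 2, 3, 4, 5 }
  { 2, 6 }  = complement { 1, 3, 4, 5 }
  { 3, 6 }  = complement { 1, 2, 4, 5 }
  { 1, 2, 3, 6 }  = { 1, 3, 6 } ∪ { 2, 3, 6 }
  { 1, 3, 4, 6 }  = { 3, 4 } ∪ { 1, 3, 6 }
  { 1, 3, 5, 6 }  = { 1, 3, 6 } ∪ { 1, 3, 5 }
  { 2, 3, 4, 5 }  = { 3, 4 } ∪ { 2, 4, 5 }
  { 2, 3, 4, 6 }  = { 2, 4, 6 } ∪ { 3, 4 }
  { 2, 4, 5, 6 }  = { 2, 4, 6 } ∪ { 2, 4, 5 }
  { 1, 2, 3, 4, 6 }  = { 2, 4, 6 } ∪ { 1, 3, 6 }
  { 1, 3, 4, 5, 6 }  = { 1, 4, 5 } ∪ { 1, 3, 6 }
  { 2, 3, 4, 5, 6 }  = { 2, 3, 6 } ∪ { 2, 4, 5 }
  (now 29)
Round 3. New:
  { 1 }  = complement { 2, 3, 4, 5, 6 }
  { 2 }  = complement { 1, 3, 4, 5, 6 }
  { 5 }  = complement { 1, 2, 3, 4, 6 }
  { 1, 3 }  = complement { 2, 4, 5, 6 }
  { 1, 5 }  = complement { 2, 3, 4, 6 }
  { 1, 6 }  = complement { 2, 3, 4, 5 }
  { 2, 4 }  = complement { 1, 3, 5, 6 }
  { 2, 5 }  = complement { 1, 3, 4, 6 }
  { 4, 5 }  = complement { 1, 2, 3, 6 }
  { 4, 6 }  = { 6 } ∪ { 4 }
  { 3, 4, 6 }  = { 3, 4 } ∪ { 6 }
  { 1, 4, 5, 6 }  = { 1, 4, 5 } ∪ { 6 }
  (now 41)
Round 4 adds 23:
  { 1, 2 }  = { 2 } ∪ { 1 }
  { 1, 4 }  = { 4 } ∪ { 1 }
  { 2, 3 }  = complement { 1, 4, 5, 6 }
  { 3, 5 }  = { 3 } ∪ { 5 }
  { 5, 6 }  = { 6 } ∪ { 5 }
  { 1, 2, 3 }  = { 2 } ∪ { 1, 3 }
  { 1, 2, 4 }  = { 1 } ∪ { 2, 4 }
  { 1, 2, 5 }  = complement { 3, 4, 6 }
  { 1, 2, 6 }  = { 1, 6 } ∪ { 2 }
  { 1, 3, 4 }  = { 3, 4 } ∪ { 1, 3 }
  { 1, 4, 6 }  = { 1, 6 } ∪ { 4 }
  { 1, 5, 6 }  = { 1, 6 } ∪ { 1, 5 }
  { 2, 3, 4 }  = { 3, 4 } ∪ { 2 }
  { 2, 3, 5 }  = { 3 } ∪ { 2, 5 }
  { 2, 5, 6 }  = { 2, 6 } ∪ { 2, 5 }
  { 3, 4, 5 }  = { 3, 4 } ∪ { 4, 5 }
  { 3, 5, 6 }  = { 3, 6 } ∪ { 5 }
  { 4, 5, 6 }  = { 4, 5 } ∪ { 4, 6 }
  { 1, 2, 3, 4 }  = { 1, 3 } ∪ { 2, 4 }
  { 1, 2, 3, 5 }  = complement { 4, 6 }
  { 1, 2, 4, 6 }  = { 2, 4, 6 } ∪ { 1, 6 }
  { 2, 3, 5, 6 }  = { 2, 3, 6 } ∪ { 2, 5 }
  { 3, 4, 5, 6 }  = { 4, 5 } ∪ { 3, 6 }
  (now 64)
Round 5 adds nothing — fixpoint reached.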